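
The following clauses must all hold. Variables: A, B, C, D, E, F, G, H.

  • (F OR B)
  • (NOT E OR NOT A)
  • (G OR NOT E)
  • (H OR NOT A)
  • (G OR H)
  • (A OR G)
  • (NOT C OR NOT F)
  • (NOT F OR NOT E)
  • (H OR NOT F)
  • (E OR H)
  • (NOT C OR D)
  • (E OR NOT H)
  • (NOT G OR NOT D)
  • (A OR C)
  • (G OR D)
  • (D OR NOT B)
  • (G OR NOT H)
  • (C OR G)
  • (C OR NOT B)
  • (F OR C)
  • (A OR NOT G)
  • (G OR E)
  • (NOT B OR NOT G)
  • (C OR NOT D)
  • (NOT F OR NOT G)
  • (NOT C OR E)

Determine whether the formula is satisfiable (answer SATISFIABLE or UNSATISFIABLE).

G = True:
  propagation gives D=False, C=False, A=True, E=False; an empty clause results — contradiction.
G = False:
  propagation gives E=False; an empty clause results — contradiction.
Every branch closes, so no satisfying assignment exists.

UNSATISFIABLE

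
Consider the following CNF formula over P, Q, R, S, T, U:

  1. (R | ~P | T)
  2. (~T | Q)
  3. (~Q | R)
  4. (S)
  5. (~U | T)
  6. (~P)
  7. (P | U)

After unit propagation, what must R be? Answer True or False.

(S) is a unit clause: S = True.
Unit clause (~P) sets P = False.
From (U | P) and P = False: U = True.
From (T | ~U) and U = True: T = True.
(~T | Q) with T = True leaves only Q, so Q = True.
In (R | ~Q), ~Q is now false; R must hold, so R = True.

True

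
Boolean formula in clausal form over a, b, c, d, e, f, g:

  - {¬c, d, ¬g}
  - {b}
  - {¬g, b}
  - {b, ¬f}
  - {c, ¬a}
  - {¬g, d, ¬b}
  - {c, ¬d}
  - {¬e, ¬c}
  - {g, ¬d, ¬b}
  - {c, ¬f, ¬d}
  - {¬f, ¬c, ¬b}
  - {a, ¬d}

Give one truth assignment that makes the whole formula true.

a=False, b=True, c=True, d=False, e=False, f=False, g=False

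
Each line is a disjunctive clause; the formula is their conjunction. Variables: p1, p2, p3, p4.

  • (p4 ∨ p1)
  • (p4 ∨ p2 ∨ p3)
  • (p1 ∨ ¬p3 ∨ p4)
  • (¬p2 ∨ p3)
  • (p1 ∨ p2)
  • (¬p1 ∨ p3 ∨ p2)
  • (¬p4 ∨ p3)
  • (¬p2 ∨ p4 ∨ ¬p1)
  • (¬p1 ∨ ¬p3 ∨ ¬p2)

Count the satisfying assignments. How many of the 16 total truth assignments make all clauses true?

3

The models are:
  p1=F p2=T p3=T p4=T
  p1=T p2=F p3=T p4=F
  p1=T p2=F p3=T p4=T
That's 3 in total.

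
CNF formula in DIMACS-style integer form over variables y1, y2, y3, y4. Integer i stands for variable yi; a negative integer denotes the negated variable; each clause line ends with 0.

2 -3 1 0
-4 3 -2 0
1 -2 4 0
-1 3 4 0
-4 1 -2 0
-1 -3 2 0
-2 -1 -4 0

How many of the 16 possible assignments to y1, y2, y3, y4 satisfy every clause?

The models are:
  y1=F y2=F y3=F y4=F
  y1=F y2=F y3=F y4=T
  y1=T y2=F y3=F y4=T
  y1=T y2=T y3=T y4=F
Count: 4.

4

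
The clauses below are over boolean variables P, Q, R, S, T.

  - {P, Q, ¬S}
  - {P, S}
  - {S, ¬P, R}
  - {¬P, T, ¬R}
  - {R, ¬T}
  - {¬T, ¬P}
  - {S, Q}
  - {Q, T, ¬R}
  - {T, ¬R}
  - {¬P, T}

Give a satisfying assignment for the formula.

P = False, Q = True, R = True, S = True, T = True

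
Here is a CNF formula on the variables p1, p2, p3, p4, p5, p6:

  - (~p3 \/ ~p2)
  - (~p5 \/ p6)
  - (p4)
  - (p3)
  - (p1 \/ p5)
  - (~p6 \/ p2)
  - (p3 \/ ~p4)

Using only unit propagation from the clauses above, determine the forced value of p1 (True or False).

True

Unit clause (p4) sets p4 = True.
(p3) is a unit clause: p3 = True.
(~p2 \/ ~p3): since p3 = True, the clause reduces to (~p2). p2 = False.
From (~p6 \/ p2) and p2 = False: p6 = False.
From (p6 \/ ~p5) and p6 = False: p5 = False.
(p1 \/ p5) with p5 = False leaves only p1, so p1 = True.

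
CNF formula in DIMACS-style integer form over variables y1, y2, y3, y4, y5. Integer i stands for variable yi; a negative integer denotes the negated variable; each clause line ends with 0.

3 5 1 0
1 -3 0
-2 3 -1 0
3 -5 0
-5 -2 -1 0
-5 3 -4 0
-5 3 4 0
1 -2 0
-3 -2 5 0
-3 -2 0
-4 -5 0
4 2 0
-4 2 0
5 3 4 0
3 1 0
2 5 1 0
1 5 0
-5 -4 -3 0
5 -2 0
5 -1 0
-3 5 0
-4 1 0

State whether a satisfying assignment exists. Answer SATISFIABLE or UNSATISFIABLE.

UNSATISFIABLE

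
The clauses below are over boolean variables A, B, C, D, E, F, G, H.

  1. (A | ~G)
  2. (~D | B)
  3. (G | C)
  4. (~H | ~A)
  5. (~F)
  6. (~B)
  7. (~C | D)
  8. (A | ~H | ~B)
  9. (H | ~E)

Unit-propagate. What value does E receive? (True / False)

(~F) is a unit clause: F = False.
(~B) is a unit clause: B = False.
(~D | B): since B = False, the clause reduces to (~D). D = False.
(~C | D) with D = False leaves only ~C, so C = False.
In (C | G), C is now false; G must hold, so G = True.
In (~G | A), ~G is now false; A must hold, so A = True.
In (~H | ~A), ~A is now false; ~H must hold, so H = False.
(H | ~E) with H = False leaves only ~E, so E = False.

False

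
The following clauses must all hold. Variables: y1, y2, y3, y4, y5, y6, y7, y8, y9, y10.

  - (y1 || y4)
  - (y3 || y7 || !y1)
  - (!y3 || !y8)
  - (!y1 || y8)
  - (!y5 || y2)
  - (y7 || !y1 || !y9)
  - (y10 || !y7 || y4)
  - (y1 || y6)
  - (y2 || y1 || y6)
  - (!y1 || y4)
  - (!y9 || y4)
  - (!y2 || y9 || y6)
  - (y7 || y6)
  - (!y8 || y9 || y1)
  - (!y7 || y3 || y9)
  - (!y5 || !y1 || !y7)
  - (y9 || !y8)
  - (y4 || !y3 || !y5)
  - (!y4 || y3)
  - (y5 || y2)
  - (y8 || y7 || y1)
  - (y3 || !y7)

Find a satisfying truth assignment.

Pure literal: y6 appears only positively; assign y6 = True.
Branch on y1: take y1 = False.
  then y4 is forced to True.
  then y3 is forced to True.
  then y8 is forced to False.
  then y7 is forced to True.
The remaining clauses are satisfied by y2 = True, y5 = True, y9 = True, y10 = False.

y1=0, y2=1, y3=1, y4=1, y5=1, y6=1, y7=1, y8=0, y9=1, y10=0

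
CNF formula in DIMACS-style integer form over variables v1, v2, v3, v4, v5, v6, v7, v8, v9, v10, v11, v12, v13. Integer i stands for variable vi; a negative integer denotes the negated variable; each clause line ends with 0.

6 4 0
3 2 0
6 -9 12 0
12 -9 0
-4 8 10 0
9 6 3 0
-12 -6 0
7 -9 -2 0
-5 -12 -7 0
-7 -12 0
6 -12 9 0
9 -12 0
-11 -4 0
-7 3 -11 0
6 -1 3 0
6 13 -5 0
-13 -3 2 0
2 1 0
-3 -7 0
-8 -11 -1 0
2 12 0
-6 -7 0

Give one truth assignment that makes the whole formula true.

v1=0, v2=1, v3=1, v4=1, v5=0, v6=1, v7=0, v8=0, v9=0, v10=1, v11=0, v12=0, v13=1

Check each clause:
  1. (v6 \/ v4) — v4 is true.
  2. (v2 \/ v3) — v2 is true.
  3. (v6 \/ ~v9 \/ v12) — v6 is true.
  4. (~v9 \/ v12) — ~v9 is true.
  5. (v10 \/ ~v4 \/ v8) — v10 is true.
  6. (v6 \/ v9 \/ v3) — v3 is true.
  7. (~v12 \/ ~v6) — ~v12 is true.
  8. (~v9 \/ ~v2 \/ v7) — ~v9 is true.
  9. (~v12 \/ ~v7 \/ ~v5) — ~v7 is true.
  10. (~v7 \/ ~v12) — ~v7 is true.
  11. (v9 \/ v6 \/ ~v12) — ~v12 is true.
  12. (v9 \/ ~v12) — ~v12 is true.
  13. (~v4 \/ ~v11) — ~v11 is true.
  14. (~v11 \/ ~v7 \/ v3) — ~v7 is true.
  15. (v3 \/ ~v1 \/ v6) — v3 is true.
  16. (v13 \/ v6 \/ ~v5) — ~v5 is true.
  17. (~v3 \/ v2 \/ ~v13) — v2 is true.
  18. (v2 \/ v1) — v2 is true.
  19. (~v7 \/ ~v3) — ~v7 is true.
  20. (~v1 \/ ~v8 \/ ~v11) — ~v8 is true.
  21. (v12 \/ v2) — v2 is true.
  22. (~v7 \/ ~v6) — ~v7 is true.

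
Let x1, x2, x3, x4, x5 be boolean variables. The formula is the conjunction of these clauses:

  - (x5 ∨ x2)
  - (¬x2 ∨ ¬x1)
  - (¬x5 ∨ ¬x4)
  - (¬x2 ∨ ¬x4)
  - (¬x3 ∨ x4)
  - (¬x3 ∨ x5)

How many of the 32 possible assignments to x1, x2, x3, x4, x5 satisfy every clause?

Satisfying assignments:
  x1=0 x2=0 x3=0 x4=0 x5=1
  x1=0 x2=1 x3=0 x4=0 x5=0
  x1=0 x2=1 x3=0 x4=0 x5=1
  x1=1 x2=0 x3=0 x4=0 x5=1
That's 4 in total.

4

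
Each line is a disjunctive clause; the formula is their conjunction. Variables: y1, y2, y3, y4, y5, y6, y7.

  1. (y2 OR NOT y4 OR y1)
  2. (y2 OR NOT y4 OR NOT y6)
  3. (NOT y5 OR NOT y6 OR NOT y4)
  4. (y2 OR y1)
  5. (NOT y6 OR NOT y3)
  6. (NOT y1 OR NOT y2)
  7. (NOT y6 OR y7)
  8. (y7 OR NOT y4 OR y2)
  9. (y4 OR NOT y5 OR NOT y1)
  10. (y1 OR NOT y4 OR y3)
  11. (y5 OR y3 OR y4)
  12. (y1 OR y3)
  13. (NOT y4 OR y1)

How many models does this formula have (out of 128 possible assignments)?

10

Split on y4, then y1.
  y4=1, y1=1: remaining (y2,y3,y5,y6,y7) ∈ {(0,0,0,0,1); (0,0,1,0,1); (0,1,0,0,1); (0,1,1,0,1)} — 4.
  y4=1, y1=0: a clause becomes empty — 0.
  y4=0, y1=1: remaining (y2,y3,y5,y6,y7) ∈ {(0,1,0,0,0); (0,1,0,0,1)} — 2.
  y4=0, y1=0: remaining (y2,y3,y5,y6,y7) ∈ {(1,1,0,0,0); (1,1,0,0,1); (1,1,1,0,0); (1,1,1,0,1)} — 4.
Total: 4 + 0 + 2 + 4 = 10.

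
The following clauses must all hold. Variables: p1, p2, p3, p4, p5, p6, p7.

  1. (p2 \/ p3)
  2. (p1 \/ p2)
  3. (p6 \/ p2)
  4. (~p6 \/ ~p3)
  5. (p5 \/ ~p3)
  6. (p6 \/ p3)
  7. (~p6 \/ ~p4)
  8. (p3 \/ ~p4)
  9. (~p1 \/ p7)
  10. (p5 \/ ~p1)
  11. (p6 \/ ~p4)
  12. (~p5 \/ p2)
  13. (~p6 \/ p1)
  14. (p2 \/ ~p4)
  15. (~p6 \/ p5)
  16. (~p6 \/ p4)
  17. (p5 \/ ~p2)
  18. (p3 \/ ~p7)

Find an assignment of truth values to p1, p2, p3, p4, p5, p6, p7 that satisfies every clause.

p1=False, p2=True, p3=True, p4=False, p5=True, p6=False, p7=True

Set p1 = False and propagate.
  then p2 is forced to True.
  then p6 is forced to False.
  then p3 is forced to True.
  then p5 is forced to True.
  then p4 is forced to False.
p7 is now unconstrained; take p7 = True.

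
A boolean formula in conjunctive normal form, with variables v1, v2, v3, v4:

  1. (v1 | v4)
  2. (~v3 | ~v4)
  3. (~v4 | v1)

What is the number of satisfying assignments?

6

The models are:
  v1=1 v2=0 v3=0 v4=0
  v1=1 v2=0 v3=0 v4=1
  v1=1 v2=0 v3=1 v4=0
  v1=1 v2=1 v3=0 v4=0
  v1=1 v2=1 v3=0 v4=1
  v1=1 v2=1 v3=1 v4=0
That's 6 in total.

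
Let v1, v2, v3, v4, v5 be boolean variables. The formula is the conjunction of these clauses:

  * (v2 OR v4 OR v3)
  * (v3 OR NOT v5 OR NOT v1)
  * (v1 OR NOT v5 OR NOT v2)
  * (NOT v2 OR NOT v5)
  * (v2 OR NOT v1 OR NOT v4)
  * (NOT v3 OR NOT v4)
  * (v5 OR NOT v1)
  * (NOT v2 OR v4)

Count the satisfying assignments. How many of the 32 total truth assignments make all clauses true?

6

Satisfying assignments:
  v1=0 v2=0 v3=0 v4=1 v5=0
  v1=0 v2=0 v3=0 v4=1 v5=1
  v1=0 v2=0 v3=1 v4=0 v5=0
  v1=0 v2=0 v3=1 v4=0 v5=1
  v1=0 v2=1 v3=0 v4=1 v5=0
  v1=1 v2=0 v3=1 v4=0 v5=1
That's 6 in total.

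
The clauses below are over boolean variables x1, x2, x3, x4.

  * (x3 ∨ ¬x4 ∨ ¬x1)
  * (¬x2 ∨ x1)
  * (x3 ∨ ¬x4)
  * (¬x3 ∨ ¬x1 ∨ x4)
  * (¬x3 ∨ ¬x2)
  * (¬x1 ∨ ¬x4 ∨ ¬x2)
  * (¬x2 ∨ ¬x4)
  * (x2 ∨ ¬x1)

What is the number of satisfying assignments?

4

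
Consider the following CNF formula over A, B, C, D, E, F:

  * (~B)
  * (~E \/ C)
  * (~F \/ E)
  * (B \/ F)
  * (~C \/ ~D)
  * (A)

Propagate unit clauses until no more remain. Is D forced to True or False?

False

(~B) stands alone — B = False.
In (B \/ F), B is now false; F must hold, so F = True.
From (E \/ ~F) and F = True: E = True.
(~E \/ C) with E = True leaves only C, so C = True.
In (~C \/ ~D), ~C is now false; ~D must hold, so D = False.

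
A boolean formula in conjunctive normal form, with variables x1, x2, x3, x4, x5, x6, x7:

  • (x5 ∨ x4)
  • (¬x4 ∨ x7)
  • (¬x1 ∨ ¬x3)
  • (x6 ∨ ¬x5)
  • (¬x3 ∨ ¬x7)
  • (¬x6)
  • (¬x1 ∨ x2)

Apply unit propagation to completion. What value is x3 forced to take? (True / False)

False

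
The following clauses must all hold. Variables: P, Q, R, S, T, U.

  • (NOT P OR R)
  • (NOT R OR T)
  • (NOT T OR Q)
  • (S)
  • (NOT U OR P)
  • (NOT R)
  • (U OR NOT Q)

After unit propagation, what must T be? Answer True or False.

Unit clause (S) sets S = True.
Unit clause (NOT R) sets R = False.
(R OR NOT P) with R = False leaves only NOT P, so P = False.
In (NOT U OR P), P is now false; NOT U must hold, so U = False.
From (U OR NOT Q) and U = False: Q = False.
(NOT T OR Q): since Q = False, the clause reduces to (NOT T). T = False.

False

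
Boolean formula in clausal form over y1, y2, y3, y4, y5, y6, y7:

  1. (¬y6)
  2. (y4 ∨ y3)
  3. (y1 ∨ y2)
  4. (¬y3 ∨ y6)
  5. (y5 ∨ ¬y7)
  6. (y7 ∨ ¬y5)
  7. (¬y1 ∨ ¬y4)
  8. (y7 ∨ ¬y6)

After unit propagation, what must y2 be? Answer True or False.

(¬y6) is a unit clause: y6 = False.
In (¬y3 ∨ y6), y6 is now false; ¬y3 must hold, so y3 = False.
In (y3 ∨ y4), y3 is now false; y4 must hold, so y4 = True.
In (¬y1 ∨ ¬y4), ¬y4 is now false; ¬y1 must hold, so y1 = False.
From (y1 ∨ y2) and y1 = False: y2 = True.

True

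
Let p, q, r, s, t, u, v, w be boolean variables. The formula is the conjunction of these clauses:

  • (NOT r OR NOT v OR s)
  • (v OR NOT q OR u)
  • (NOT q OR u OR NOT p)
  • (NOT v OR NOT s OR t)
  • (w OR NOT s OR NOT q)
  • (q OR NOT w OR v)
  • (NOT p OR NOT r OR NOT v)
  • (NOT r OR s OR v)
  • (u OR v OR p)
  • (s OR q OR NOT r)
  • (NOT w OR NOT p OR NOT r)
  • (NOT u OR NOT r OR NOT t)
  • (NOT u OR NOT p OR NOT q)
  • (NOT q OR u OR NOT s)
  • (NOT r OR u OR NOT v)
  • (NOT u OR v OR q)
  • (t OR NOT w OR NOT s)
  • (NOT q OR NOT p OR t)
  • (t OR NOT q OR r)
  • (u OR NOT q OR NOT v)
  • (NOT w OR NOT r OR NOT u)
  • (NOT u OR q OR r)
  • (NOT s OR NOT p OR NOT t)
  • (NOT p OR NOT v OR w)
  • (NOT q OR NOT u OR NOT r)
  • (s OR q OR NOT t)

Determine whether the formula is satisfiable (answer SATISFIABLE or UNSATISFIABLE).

SATISFIABLE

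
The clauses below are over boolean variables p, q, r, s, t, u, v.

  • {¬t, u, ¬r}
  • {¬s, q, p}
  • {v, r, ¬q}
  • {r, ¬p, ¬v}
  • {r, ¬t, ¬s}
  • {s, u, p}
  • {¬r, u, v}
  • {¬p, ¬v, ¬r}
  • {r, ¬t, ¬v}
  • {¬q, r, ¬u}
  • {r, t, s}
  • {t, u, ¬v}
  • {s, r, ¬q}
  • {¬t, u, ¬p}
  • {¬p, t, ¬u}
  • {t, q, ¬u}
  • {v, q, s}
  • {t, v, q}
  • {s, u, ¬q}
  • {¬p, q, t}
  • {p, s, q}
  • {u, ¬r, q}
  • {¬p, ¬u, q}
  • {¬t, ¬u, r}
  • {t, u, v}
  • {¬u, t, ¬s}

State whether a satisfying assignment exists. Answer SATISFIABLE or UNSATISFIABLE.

Try p = False.
Set q = True and propagate.
For the remaining variables, r = True, s = True, t = True, u = True, v = False works.
Every clause has at least one true literal under this assignment.
So p=False, q=True, r=True, s=True, t=True, u=True, v=False is a satisfying assignment.

SATISFIABLE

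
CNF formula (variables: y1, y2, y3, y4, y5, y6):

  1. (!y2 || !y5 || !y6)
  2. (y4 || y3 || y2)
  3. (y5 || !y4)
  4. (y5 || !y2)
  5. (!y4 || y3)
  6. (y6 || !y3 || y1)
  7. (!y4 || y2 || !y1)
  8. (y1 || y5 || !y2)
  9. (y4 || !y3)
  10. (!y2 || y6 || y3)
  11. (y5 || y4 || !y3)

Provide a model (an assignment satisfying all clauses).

y1=0, y2=0, y3=1, y4=1, y5=1, y6=1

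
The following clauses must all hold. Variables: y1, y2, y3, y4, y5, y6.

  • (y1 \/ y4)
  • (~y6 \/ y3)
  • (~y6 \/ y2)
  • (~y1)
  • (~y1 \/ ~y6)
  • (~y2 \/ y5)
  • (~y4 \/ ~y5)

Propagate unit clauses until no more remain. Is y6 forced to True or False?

(~y1) is a unit clause: y1 = False.
(y4 \/ y1) with y1 = False leaves only y4, so y4 = True.
In (~y4 \/ ~y5), ~y4 is now false; ~y5 must hold, so y5 = False.
In (~y2 \/ y5), y5 is now false; ~y2 must hold, so y2 = False.
(~y6 \/ y2) with y2 = False leaves only ~y6, so y6 = False.

False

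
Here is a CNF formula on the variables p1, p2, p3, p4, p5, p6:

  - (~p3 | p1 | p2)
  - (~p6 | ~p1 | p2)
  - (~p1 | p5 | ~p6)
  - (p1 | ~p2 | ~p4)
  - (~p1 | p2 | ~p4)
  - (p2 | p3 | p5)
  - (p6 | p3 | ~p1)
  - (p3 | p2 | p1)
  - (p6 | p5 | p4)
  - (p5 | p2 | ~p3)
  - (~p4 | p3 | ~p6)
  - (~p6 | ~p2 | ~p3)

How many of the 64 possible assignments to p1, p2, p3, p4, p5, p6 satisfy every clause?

9

Split on p2, then p1.
  p2=1, p1=1: remaining (p3,p4,p5,p6) ∈ {(0,0,1,1); (1,0,1,0); (1,1,0,0); (1,1,1,0)} — 4.
  p2=1, p1=0: remaining (p3,p4,p5,p6) ∈ {(0,0,0,1); (0,0,1,0); (0,0,1,1); (1,0,1,0)} — 4.
  p2=0, p1=1: remaining (p3,p4,p5,p6) ∈ {(1,0,1,0)} — 1.
  p2=0, p1=0: a clause becomes empty — 0.
Total: 4 + 4 + 1 + 0 = 9.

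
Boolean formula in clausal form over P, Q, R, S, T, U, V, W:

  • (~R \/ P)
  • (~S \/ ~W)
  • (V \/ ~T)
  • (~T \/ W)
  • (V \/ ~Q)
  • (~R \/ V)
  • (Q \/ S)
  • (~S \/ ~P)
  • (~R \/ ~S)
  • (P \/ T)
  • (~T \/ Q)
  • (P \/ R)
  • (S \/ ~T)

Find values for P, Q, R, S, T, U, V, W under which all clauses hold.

P=T  Q=T  R=F  S=F  T=F  U=F  V=T  W=F

V occurs only positively in the remaining clauses — set V = True.
Try P = True.
  then S is forced to False.
  then Q is forced to True.
  then T is forced to False.
R, U, W are now unconstrained; take R = False, U = False, W = False.
Every clause has at least one true literal under this assignment.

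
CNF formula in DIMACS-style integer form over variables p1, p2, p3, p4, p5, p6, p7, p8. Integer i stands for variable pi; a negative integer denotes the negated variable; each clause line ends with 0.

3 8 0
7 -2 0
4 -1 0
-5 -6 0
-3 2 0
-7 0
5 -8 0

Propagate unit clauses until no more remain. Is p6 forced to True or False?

False

Unit clause (~p7) sets p7 = False.
(p7 | ~p2) with p7 = False leaves only ~p2, so p2 = False.
From (p2 | ~p3) and p2 = False: p3 = False.
In (p3 | p8), p3 is now false; p8 must hold, so p8 = True.
(~p8 | p5) with p8 = True leaves only p5, so p5 = True.
(~p5 | ~p6): since p5 = True, the clause reduces to (~p6). p6 = False.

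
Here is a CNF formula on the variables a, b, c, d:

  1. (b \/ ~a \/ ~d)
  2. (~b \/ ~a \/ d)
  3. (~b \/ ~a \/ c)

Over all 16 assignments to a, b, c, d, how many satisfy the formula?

Split on a, then b.
  a=1, b=1: remaining (c,d) ∈ {(1,1)} — 1.
  a=1, b=0: remaining (c,d) ∈ {(0,0); (1,0)} — 2.
  a=0, b=1: remaining (c,d) ∈ {(0,0); (0,1); (1,0); (1,1)} — 4.
  a=0, b=0: remaining (c,d) ∈ {(0,0); (0,1); (1,0); (1,1)} — 4.
Total: 1 + 2 + 4 + 4 = 11.

11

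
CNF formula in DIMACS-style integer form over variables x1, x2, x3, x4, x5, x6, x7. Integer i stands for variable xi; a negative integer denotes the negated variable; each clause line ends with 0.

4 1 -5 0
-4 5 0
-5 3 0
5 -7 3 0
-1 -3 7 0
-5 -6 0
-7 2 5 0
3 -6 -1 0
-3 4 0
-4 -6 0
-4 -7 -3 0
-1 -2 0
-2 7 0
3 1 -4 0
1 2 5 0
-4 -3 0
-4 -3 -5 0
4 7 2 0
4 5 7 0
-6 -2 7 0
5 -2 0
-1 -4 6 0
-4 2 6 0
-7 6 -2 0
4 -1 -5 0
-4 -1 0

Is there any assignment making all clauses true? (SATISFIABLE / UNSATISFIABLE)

x4 = True:
  propagation gives x5=True, x3=True; an empty clause results — contradiction.
x4 = False:
  propagation gives x3=False, x5=False, x7=False; an empty clause results — contradiction.
Every branch closes, so no satisfying assignment exists.

UNSATISFIABLE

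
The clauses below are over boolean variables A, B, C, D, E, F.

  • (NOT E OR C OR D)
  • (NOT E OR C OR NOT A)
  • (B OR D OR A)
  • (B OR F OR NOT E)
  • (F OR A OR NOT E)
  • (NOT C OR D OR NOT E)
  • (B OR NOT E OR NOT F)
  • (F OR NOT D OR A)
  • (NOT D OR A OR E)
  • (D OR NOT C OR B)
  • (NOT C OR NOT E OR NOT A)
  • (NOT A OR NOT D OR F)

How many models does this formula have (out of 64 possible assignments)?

Case analysis on E and A:
  E=T, A=T: a clause becomes empty — 0.
  E=T, A=F: remaining (B,C,D,F) ∈ {(T,F,T,T); (T,T,T,T)} — 2.
  E=F, A=T: 10 of the 16 assignments to (B,C,D,F) work.
  E=F, A=F: remaining (B,C,D,F) ∈ {(T,F,F,F); (T,F,F,T); (T,T,F,F); (T,T,F,T)} — 4.
Total: 0 + 2 + 10 + 4 = 16.

16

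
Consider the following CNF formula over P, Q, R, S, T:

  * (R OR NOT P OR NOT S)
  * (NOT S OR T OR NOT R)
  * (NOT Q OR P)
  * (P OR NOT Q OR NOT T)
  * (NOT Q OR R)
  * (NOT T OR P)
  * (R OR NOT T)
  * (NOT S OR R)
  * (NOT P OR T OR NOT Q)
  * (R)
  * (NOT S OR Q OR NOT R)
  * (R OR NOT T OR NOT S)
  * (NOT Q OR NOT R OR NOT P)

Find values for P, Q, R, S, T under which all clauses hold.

P=T, Q=F, R=T, S=F, T=T

Unit propagation: (R) forces R = True.
Pure literal: S appears only negated; assign S = False.
Set P = True and propagate.
  then Q is forced to False.
T is now unconstrained; take T = True.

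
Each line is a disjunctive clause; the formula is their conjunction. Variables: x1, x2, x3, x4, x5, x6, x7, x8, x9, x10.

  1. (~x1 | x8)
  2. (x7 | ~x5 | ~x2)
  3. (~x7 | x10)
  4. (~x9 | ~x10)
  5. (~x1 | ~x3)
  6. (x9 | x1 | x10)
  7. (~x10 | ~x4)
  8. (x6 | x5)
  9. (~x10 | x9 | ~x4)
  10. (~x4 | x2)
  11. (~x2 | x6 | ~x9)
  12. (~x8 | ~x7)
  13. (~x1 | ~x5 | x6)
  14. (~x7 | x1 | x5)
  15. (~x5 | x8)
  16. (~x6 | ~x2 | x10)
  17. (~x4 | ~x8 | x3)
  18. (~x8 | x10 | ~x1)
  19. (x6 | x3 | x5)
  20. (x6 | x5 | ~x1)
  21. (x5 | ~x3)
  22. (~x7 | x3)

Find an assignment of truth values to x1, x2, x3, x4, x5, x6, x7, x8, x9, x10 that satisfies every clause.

x1=F, x2=F, x3=T, x4=F, x5=T, x6=T, x7=F, x8=T, x9=F, x10=T

Check each clause:
  1. (x8 | ~x1) — x8 is true.
  2. (x7 | ~x2 | ~x5) — ~x2 is true.
  3. (~x7 | x10) — ~x7 is true.
  4. (~x9 | ~x10) — ~x9 is true.
  5. (~x1 | ~x3) — ~x1 is true.
  6. (x10 | x9 | x1) — x10 is true.
  7. (~x4 | ~x10) — ~x4 is true.
  8. (x5 | x6) — x5 is true.
  9. (~x4 | ~x10 | x9) — ~x4 is true.
  10. (x2 | ~x4) — ~x4 is true.
  11. (~x9 | ~x2 | x6) — ~x9 is true.
  12. (~x7 | ~x8) — ~x7 is true.
  13. (~x1 | ~x5 | x6) — x6 is true.
  14. (x5 | x1 | ~x7) — ~x7 is true.
  15. (x8 | ~x5) — x8 is true.
  16. (~x2 | x10 | ~x6) — x10 is true.
  17. (~x8 | ~x4 | x3) — x3 is true.
  18. (x10 | ~x8 | ~x1) — x10 is true.
  19. (x3 | x6 | x5) — x3 is true.
  20. (x5 | ~x1 | x6) — x5 is true.
  21. (~x3 | x5) — x5 is true.
  22. (~x7 | x3) — ~x7 is true.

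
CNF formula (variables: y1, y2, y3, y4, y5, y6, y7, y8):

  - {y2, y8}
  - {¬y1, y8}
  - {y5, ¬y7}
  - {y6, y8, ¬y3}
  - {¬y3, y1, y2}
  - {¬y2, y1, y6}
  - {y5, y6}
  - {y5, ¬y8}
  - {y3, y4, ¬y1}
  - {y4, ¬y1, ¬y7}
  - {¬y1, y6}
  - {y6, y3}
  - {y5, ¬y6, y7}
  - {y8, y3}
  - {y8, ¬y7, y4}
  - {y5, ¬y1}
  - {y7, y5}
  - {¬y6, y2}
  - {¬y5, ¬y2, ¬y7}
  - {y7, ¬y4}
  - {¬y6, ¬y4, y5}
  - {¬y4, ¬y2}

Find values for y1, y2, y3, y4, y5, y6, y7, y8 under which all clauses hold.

y1=F, y2=T, y3=T, y4=F, y5=T, y6=T, y7=F, y8=F

Branch on y1: take y1 = False.
Try y2 = True.
  then y6 is forced to True.
  then y4 is forced to False.
Set y3 = True and propagate.
The remaining clauses are satisfied by y5 = True, y7 = False, y8 = False.
Check each clause:
  1. {y8, y2} — y2 is true.
  2. {¬y1, y8} — ¬y1 is true.
  3. {y5, ¬y7} — ¬y7 is true.
  4. {y6, ¬y3, y8} — y6 is true.
  5. {¬y3, y2, y1} — y2 is true.
  6. {y1, y6, ¬y2} — y6 is true.
  7. {y5, y6} — y5 is true.
  8. {y5, ¬y8} — ¬y8 is true.
  9. {¬y1, y4, y3} — y3 is true.
  10. {¬y1, ¬y7, y4} — ¬y7 is true.
  11. {y6, ¬y1} — ¬y1 is true.
  12. {y3, y6} — y3 is true.
  13. {y7, y5, ¬y6} — y5 is true.
  14. {y3, y8} — y3 is true.
  15. {y8, y4, ¬y7} — ¬y7 is true.
  16. {¬y1, y5} — y5 is true.
  17. {y5, y7} — y5 is true.
  18. {¬y6, y2} — y2 is true.
  19. {¬y5, ¬y2, ¬y7} — ¬y7 is true.
  20. {y7, ¬y4} — ¬y4 is true.
  21. {¬y4, ¬y6, y5} — ¬y4 is true.
  22. {¬y2, ¬y4} — ¬y4 is true.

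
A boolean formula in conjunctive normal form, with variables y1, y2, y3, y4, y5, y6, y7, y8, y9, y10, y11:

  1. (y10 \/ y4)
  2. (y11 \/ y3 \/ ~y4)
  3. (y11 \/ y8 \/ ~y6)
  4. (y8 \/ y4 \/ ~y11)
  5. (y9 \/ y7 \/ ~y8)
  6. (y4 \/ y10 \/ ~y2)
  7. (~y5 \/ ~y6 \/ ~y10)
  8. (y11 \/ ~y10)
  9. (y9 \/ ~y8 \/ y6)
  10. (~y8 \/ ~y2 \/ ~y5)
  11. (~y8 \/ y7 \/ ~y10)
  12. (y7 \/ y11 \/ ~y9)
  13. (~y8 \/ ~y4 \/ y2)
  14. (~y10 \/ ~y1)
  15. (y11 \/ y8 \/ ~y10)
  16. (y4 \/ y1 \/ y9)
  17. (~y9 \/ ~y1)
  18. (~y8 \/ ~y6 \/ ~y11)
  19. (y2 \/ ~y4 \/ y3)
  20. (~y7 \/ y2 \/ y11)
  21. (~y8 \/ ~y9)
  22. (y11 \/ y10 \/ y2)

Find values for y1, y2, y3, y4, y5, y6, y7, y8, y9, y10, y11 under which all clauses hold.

y1 = True, y2 = True, y3 = True, y4 = True, y5 = False, y6 = False, y7 = False, y8 = False, y9 = False, y10 = False, y11 = False

Check each clause:
  1. (y4 \/ y10) — y4 is true.
  2. (y11 \/ y3 \/ ~y4) — y3 is true.
  3. (y11 \/ y8 \/ ~y6) — ~y6 is true.
  4. (y8 \/ ~y11 \/ y4) — y4 is true.
  5. (~y8 \/ y9 \/ y7) — ~y8 is true.
  6. (~y2 \/ y10 \/ y4) — y4 is true.
  7. (~y5 \/ ~y10 \/ ~y6) — ~y6 is true.
  8. (y11 \/ ~y10) — ~y10 is true.
  9. (~y8 \/ y6 \/ y9) — ~y8 is true.
  10. (~y2 \/ ~y5 \/ ~y8) — ~y8 is true.
  11. (~y10 \/ y7 \/ ~y8) — ~y8 is true.
  12. (y7 \/ y11 \/ ~y9) — ~y9 is true.
  13. (y2 \/ ~y8 \/ ~y4) — ~y8 is true.
  14. (~y10 \/ ~y1) — ~y10 is true.
  15. (y8 \/ y11 \/ ~y10) — ~y10 is true.
  16. (y4 \/ y9 \/ y1) — y4 is true.
  17. (~y9 \/ ~y1) — ~y9 is true.
  18. (~y11 \/ ~y8 \/ ~y6) — ~y8 is true.
  19. (~y4 \/ y3 \/ y2) — y2 is true.
  20. (y11 \/ ~y7 \/ y2) — ~y7 is true.
  21. (~y8 \/ ~y9) — ~y8 is true.
  22. (y11 \/ y10 \/ y2) — y2 is true.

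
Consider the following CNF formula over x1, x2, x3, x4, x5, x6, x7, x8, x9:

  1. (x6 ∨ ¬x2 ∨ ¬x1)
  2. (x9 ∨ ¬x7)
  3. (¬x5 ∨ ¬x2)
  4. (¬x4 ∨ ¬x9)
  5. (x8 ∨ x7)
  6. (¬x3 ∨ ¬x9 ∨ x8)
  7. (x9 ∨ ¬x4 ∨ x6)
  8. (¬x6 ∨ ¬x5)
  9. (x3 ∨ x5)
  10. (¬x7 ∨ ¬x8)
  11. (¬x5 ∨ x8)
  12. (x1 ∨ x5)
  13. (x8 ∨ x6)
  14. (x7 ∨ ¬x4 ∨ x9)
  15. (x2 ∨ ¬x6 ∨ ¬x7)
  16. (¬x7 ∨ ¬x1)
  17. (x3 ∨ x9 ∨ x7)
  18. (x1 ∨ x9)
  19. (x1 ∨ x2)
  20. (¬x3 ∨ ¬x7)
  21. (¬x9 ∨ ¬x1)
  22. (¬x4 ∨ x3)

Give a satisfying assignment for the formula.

Pure literal: x4 appears only negated; assign x4 = False.
Set x1 = True and propagate.
  then x7 is forced to False.
  then x8 is forced to True.
  then x9 is forced to False.
  then x3 is forced to True.
Set x2 = False and propagate.
Set x5 = False and propagate.
x6 is now unconstrained; take x6 = False.

x1=True, x2=False, x3=True, x4=False, x5=False, x6=False, x7=False, x8=True, x9=False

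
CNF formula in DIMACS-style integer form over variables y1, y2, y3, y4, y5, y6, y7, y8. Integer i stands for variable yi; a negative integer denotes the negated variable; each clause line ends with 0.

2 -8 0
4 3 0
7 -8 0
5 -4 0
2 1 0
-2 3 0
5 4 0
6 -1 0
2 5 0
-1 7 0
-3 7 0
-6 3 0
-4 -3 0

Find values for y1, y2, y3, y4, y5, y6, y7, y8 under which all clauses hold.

y1=True, y2=False, y3=True, y4=False, y5=True, y6=True, y7=True, y8=False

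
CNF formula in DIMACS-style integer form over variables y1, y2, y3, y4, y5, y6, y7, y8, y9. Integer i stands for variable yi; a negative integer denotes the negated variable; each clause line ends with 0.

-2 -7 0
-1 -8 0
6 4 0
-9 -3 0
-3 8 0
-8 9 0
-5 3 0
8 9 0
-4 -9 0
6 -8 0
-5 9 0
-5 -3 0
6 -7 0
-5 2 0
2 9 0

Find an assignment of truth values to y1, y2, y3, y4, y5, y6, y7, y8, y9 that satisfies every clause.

y1=False, y2=False, y3=False, y4=False, y5=False, y6=True, y7=True, y8=True, y9=True

y1 occurs only negated in the remaining clauses — set y1 = False.
Pure literal: y5 appears only negated; assign y5 = False.
Branch on y2: take y2 = False.
  then y9 is forced to True.
  then y3 is forced to False.
  then y4 is forced to False.
  then y6 is forced to True.
y7, y8 are now unconstrained; take y7 = True, y8 = True.
Every clause has at least one true literal under this assignment.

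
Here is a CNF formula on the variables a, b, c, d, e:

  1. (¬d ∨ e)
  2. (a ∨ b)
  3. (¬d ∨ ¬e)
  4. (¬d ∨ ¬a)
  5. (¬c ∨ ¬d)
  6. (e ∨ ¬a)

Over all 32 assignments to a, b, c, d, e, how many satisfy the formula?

Split on d, then a.
  d=T, a=T: a clause becomes empty — 0.
  d=T, a=F: a clause becomes empty — 0.
  d=F, a=T: remaining (b,c,e) ∈ {(F,F,T); (F,T,T); (T,F,T); (T,T,T)} — 4.
  d=F, a=F: remaining (b,c,e) ∈ {(T,F,F); (T,F,T); (T,T,F); (T,T,T)} — 4.
Total: 0 + 0 + 4 + 4 = 8.

8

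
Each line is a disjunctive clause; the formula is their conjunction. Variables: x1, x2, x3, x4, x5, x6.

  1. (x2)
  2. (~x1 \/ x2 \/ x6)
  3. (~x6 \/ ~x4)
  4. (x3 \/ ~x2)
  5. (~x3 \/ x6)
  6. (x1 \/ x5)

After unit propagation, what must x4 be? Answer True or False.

False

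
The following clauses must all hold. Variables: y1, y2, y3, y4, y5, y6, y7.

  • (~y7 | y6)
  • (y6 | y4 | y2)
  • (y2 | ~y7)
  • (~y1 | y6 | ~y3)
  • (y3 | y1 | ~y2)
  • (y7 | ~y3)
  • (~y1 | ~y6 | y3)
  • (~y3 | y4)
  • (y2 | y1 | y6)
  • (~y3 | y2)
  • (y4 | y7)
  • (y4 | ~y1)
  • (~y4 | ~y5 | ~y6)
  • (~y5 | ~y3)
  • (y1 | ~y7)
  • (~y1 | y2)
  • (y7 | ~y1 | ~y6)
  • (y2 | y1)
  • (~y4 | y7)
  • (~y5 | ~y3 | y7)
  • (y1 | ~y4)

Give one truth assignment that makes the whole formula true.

y1 = True, y2 = True, y3 = True, y4 = True, y5 = False, y6 = True, y7 = True

y5 occurs only negated in the remaining clauses — set y5 = False.
Try y1 = True.
  then y4 is forced to True.
  then y2 is forced to True.
  then y7 is forced to True.
  then y6 is forced to True.
  then y3 is forced to True.
Check each clause:
  1. (y6 | ~y7) — y6 is true.
  2. (y2 | y6 | y4) — y2 is true.
  3. (y2 | ~y7) — y2 is true.
  4. (~y3 | y6 | ~y1) — y6 is true.
  5. (y3 | ~y2 | y1) — y1 is true.
  6. (~y3 | y7) — y7 is true.
  7. (~y6 | y3 | ~y1) — y3 is true.
  8. (y4 | ~y3) — y4 is true.
  9. (y2 | y1 | y6) — y1 is true.
  10. (y2 | ~y3) — y2 is true.
  11. (y7 | y4) — y4 is true.
  12. (y4 | ~y1) — y4 is true.
  13. (~y4 | ~y5 | ~y6) — ~y5 is true.
  14. (~y3 | ~y5) — ~y5 is true.
  15. (y1 | ~y7) — y1 is true.
  16. (y2 | ~y1) — y2 is true.
  17. (~y1 | ~y6 | y7) — y7 is true.
  18. (y2 | y1) — y1 is true.
  19. (~y4 | y7) — y7 is true.
  20. (~y5 | y7 | ~y3) — ~y5 is true.
  21. (y1 | ~y4) — y1 is true.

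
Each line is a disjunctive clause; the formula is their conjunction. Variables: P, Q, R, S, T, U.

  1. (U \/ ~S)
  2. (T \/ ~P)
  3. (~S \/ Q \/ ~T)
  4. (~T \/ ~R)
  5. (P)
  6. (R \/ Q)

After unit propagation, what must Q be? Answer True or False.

True

(P) stands alone — P = True.
From (~P \/ T) and P = True: T = True.
(~R \/ ~T): since T = True, the clause reduces to (~R). R = False.
(R \/ Q) with R = False leaves only Q, so Q = True.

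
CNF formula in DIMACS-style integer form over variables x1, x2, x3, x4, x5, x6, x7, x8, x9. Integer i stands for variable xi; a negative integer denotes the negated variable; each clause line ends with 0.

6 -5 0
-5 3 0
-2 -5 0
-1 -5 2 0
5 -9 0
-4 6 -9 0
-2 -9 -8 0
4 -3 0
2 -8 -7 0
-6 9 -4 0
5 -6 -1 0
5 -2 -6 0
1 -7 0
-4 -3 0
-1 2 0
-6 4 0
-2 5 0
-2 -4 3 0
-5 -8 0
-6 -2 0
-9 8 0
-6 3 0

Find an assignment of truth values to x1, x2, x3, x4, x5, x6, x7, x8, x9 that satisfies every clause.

Pure literal: x7 appears only negated; assign x7 = False.
Try x1 = False.
Try x2 = False.
The remaining clauses are satisfied by x3 = False, x4 = False, x5 = False, x6 = False, x8 = False, x9 = False.

x1 = F  x2 = F  x3 = F  x4 = F  x5 = F  x6 = F  x7 = F  x8 = F  x9 = F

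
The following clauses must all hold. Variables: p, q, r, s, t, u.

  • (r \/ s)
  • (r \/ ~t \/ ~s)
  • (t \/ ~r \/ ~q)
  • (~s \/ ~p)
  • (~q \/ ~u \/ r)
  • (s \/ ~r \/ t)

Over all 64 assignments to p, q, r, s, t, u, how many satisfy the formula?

17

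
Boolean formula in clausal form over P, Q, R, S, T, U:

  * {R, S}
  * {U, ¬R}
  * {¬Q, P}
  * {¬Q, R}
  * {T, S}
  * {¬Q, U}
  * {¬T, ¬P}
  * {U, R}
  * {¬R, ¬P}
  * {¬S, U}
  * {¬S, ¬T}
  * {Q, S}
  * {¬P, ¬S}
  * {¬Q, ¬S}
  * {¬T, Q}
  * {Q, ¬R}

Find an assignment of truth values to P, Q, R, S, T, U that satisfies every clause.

P=F, Q=F, R=F, S=T, T=F, U=T

U occurs only positively in the remaining clauses — set U = True.
Branch on P: take P = False.
  then Q is forced to False.
  then S is forced to True.
  then T is forced to False.
  then R is forced to False.
Every clause has at least one true literal under this assignment.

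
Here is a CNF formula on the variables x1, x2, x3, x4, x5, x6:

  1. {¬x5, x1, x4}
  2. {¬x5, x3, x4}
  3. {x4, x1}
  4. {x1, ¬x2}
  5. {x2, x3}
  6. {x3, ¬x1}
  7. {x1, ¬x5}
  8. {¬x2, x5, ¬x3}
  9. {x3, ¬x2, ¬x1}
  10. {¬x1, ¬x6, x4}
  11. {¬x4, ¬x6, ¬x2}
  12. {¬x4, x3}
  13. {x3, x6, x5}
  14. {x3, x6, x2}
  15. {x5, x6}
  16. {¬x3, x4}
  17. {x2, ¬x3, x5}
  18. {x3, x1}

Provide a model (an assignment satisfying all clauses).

x1=T, x2=F, x3=T, x4=T, x5=T, x6=F

Set x1 = True and propagate.
  then x3 is forced to True.
  then x4 is forced to True.
For the remaining variables, x2 = False, x5 = True, x6 = False works.
Every clause has at least one true literal under this assignment.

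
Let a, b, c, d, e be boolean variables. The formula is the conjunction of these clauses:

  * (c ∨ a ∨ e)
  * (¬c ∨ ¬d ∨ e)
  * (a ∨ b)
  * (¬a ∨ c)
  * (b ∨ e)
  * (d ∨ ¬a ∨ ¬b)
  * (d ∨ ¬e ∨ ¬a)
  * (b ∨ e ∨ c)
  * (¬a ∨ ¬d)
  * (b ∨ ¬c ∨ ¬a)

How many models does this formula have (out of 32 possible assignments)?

5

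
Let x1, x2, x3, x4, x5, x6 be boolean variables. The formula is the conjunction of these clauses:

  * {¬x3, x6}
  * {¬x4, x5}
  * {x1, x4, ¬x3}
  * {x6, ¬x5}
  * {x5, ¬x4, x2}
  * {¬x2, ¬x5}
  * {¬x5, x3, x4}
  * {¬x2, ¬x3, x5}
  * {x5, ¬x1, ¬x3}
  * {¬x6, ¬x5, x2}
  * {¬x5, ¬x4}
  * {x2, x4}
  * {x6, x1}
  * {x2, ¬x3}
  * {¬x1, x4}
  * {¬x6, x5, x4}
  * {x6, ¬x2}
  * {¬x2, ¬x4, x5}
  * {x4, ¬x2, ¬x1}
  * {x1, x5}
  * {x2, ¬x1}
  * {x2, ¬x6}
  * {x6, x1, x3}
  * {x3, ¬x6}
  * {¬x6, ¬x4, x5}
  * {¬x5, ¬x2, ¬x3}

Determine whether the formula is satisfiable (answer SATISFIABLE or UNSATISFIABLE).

UNSATISFIABLE

x5 = True:
  propagation gives x6=True, x2=False; an empty clause results — contradiction.
x5 = False:
  propagation gives x4=False, x2=True, x3=False, x1=False; an empty clause results — contradiction.
Every branch closes, so no satisfying assignment exists.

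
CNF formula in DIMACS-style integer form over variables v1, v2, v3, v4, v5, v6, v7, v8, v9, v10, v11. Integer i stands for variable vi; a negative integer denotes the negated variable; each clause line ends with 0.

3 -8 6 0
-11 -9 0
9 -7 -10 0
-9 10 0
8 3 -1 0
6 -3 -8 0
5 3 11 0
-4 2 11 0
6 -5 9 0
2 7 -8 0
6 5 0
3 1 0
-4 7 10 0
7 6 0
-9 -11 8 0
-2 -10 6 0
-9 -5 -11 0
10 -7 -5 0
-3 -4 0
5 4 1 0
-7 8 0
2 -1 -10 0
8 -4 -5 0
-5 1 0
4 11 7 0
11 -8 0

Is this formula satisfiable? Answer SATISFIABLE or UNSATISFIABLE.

Pure literal: v6 appears only positively; assign v6 = True.
Try v1 = True.
Branch on v2: take v2 = True.
Set v3 = False and propagate.
  then v8 is forced to True.
  then v11 is forced to True.
  then v9 is forced to False.
The remaining clauses are satisfied by v4 = True, v5 = False, v7 = False, v10 = True.
So v1=1, v2=1, v3=0, v4=1, v5=0, v6=1, v7=0, v8=1, v9=0, v10=1, v11=1 is a satisfying assignment.

SATISFIABLE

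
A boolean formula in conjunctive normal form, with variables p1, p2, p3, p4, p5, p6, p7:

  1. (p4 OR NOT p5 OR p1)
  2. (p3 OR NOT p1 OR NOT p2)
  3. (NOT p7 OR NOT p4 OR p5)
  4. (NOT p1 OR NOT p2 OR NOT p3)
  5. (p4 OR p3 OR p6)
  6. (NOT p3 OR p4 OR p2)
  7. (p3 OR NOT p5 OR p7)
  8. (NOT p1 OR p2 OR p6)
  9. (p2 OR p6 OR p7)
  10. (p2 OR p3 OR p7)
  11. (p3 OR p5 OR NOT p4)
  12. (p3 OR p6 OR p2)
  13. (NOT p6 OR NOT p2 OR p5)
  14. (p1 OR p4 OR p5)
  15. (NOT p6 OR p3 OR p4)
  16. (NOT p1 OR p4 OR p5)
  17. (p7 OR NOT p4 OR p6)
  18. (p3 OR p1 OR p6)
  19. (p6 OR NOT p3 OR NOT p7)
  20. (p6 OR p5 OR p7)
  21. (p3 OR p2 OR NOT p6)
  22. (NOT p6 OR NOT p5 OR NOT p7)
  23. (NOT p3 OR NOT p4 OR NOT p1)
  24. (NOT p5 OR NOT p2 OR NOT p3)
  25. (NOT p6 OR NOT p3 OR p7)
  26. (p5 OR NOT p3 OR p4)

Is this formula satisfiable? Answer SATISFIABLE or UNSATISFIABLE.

p3 = True:
  p5 = True:
    p6 = True:
      propagation gives p7=False; contradiction.
    p6 = False:
      propagation gives p7=True; contradiction.
  p5 = False:
    propagation gives p4=True, p7=False, p6=True; an empty clause results — contradiction.
p3 = False:
  p6 = True:
    propagation gives p4=True, p5=True, p7=True; an empty clause results — contradiction.
  p6 = False:
    propagation gives p4=True, p5=True, p7=True, p2=True; an empty clause results — contradiction.
Every branch closes, so no satisfying assignment exists.

UNSATISFIABLE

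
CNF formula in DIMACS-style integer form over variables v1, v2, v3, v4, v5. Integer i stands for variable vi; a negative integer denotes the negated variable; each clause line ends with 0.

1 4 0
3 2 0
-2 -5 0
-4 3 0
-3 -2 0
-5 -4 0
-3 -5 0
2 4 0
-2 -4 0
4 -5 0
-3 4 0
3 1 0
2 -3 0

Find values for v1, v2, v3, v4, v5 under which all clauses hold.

v1 = T, v2 = T, v3 = F, v4 = F, v5 = F

Check each clause:
  1. (v4 \/ v1) — v1 is true.
  2. (v2 \/ v3) — v2 is true.
  3. (~v2 \/ ~v5) — ~v5 is true.
  4. (v3 \/ ~v4) — ~v4 is true.
  5. (~v3 \/ ~v2) — ~v3 is true.
  6. (~v5 \/ ~v4) — ~v5 is true.
  7. (~v3 \/ ~v5) — ~v5 is true.
  8. (v2 \/ v4) — v2 is true.
  9. (~v2 \/ ~v4) — ~v4 is true.
  10. (v4 \/ ~v5) — ~v5 is true.
  11. (~v3 \/ v4) — ~v3 is true.
  12. (v1 \/ v3) — v1 is true.
  13. (v2 \/ ~v3) — v2 is true.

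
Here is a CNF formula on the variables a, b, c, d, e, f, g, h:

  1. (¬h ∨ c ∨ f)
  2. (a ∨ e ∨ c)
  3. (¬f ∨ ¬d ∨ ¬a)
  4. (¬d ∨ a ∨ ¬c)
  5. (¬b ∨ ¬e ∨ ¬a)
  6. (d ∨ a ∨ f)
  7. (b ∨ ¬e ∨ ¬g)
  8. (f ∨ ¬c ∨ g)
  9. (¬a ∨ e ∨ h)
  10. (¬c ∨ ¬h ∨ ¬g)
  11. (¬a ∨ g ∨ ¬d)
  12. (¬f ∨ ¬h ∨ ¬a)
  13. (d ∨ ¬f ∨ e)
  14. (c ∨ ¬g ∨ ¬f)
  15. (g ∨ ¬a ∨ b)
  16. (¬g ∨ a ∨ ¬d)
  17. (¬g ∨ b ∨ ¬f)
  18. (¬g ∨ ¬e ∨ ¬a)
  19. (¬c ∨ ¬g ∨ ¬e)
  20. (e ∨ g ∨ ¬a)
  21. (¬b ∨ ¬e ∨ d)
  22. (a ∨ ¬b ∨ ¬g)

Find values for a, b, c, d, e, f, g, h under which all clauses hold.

a = F, b = F, c = F, d = T, e = T, f = T, g = F, h = F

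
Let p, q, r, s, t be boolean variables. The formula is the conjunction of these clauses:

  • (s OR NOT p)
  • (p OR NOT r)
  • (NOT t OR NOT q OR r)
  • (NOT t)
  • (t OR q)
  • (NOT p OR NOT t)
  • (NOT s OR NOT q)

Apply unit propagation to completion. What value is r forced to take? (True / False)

(NOT t) stands alone — t = False.
(t OR q): since t = False, the clause reduces to (q). q = True.
From (NOT q OR NOT s) and q = True: s = False.
In (s OR NOT p), s is now false; NOT p must hold, so p = False.
From (p OR NOT r) and p = False: r = False.

False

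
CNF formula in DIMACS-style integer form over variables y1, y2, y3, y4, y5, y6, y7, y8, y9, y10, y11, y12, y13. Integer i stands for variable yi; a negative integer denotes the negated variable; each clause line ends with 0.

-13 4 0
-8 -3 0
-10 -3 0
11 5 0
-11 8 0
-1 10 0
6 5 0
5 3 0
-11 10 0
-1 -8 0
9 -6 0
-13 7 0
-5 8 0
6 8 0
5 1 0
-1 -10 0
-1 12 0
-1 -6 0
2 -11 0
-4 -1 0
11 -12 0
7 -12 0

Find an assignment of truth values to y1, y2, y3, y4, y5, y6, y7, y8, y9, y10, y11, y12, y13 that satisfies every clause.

Pure literal: y9 appears only positively; assign y9 = True.
y13 occurs only negated in the remaining clauses — set y13 = False.
Branch on y1: take y1 = False.
  then y5 is forced to True.
  then y8 is forced to True.
  then y3 is forced to False.
The remaining clauses are satisfied by y2 = False, y4 = False, y6 = False, y7 = False, y10 = True, y11 = False, y12 = False.

y1 = F  y2 = F  y3 = F  y4 = F  y5 = T  y6 = F  y7 = F  y8 = T  y9 = T  y10 = T  y11 = F  y12 = F  y13 = F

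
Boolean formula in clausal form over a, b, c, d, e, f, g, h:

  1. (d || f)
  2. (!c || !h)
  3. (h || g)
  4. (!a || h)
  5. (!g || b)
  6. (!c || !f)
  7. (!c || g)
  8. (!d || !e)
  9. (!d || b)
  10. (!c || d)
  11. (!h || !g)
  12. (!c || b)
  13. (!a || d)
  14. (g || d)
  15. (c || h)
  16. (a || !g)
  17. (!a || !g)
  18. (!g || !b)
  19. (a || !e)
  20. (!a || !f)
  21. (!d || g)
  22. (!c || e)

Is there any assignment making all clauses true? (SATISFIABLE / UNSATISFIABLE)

g = True:
  propagation gives b=True; an empty clause results — contradiction.
g = False:
  propagation gives h=True, c=False, d=True; an empty clause results — contradiction.
Every branch closes, so no satisfying assignment exists.

UNSATISFIABLE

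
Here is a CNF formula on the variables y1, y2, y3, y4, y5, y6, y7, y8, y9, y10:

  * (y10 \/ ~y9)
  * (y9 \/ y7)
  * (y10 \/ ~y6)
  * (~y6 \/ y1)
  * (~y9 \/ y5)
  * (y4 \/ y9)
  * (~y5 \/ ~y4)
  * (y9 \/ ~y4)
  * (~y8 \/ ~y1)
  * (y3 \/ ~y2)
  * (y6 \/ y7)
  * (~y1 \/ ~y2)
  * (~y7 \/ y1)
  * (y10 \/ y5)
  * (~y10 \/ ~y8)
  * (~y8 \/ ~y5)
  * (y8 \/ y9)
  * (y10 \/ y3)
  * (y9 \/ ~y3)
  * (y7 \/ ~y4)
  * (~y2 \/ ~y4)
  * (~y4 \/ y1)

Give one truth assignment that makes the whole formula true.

y1=True, y2=False, y3=True, y4=False, y5=True, y6=True, y7=False, y8=False, y9=True, y10=True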